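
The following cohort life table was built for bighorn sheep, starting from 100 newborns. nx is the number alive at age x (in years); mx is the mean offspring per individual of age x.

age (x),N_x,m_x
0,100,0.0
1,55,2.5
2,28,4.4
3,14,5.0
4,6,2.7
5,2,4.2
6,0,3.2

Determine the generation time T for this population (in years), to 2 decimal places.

lx = nx/n0 = nx/100: 1, 0.55, 0.28, 0.14, 0.06, 0.02, 0
lx·mx: 0, 1.375, 1.232, 0.7, 0.162, 0.084, 0 → R0 = 3.553
x·lx·mx: 0, 1.375, 2.464, 2.1, 0.648, 0.42, 0 → Σ = 7.007
T = 7.007 / 3.553 = 1.972136… → 1.97

1.97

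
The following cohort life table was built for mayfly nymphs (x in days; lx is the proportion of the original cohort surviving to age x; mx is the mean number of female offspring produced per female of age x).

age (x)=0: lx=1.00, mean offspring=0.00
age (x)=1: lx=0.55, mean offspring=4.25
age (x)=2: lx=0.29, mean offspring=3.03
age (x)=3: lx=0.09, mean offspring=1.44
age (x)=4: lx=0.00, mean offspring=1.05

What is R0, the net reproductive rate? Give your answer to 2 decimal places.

lx·mx by age: 0, 2.3375, 0.8787, 0.1296, 0
R0 = Σ lx·mx = 3.3458 → 3.35

3.35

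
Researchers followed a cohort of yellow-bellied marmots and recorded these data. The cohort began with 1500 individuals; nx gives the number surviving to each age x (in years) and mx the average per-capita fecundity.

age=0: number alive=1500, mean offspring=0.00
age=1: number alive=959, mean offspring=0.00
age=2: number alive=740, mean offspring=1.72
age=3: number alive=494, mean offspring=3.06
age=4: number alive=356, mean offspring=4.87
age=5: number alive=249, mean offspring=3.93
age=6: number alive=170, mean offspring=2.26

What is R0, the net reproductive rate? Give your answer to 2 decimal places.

3.92

lx = nx/n0 = nx/1500: 1, 0.63933…, 0.49333…, 0.32933…, 0.23733…, 0.166, 0.11333…
lx·mx by age: 0, 0, 0.848533…, 1.00776…, 1.155813…, 0.65238, 0.256133…
R0 = Σ lx·mx = 3.92062… → 3.92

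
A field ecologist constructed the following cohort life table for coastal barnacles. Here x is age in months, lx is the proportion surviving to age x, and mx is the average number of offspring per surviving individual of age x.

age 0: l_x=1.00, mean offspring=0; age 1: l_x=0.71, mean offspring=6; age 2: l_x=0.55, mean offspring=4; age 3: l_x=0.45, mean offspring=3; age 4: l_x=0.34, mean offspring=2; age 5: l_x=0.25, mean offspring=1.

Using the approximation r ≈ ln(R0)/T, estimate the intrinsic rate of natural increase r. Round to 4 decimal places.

R0 = Σ lx·mx = 0 + 4.26 + 2.2 + 1.35 + 0.68 + 0.25 = 8.74
Σ x·lx·mx = 16.68; T = 16.68/8.74 = 1.90847…
r ≈ ln(R0)/T = ln(8.74)/1.90847… = 1.135943… → 1.1359

1.1359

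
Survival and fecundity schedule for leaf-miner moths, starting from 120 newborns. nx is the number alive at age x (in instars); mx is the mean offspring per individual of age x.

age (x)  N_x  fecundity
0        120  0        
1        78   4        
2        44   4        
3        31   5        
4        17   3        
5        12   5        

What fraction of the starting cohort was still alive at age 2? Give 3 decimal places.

0.367

l_2 = n_2/n_0 = 44/120 = 0.366667… → 0.367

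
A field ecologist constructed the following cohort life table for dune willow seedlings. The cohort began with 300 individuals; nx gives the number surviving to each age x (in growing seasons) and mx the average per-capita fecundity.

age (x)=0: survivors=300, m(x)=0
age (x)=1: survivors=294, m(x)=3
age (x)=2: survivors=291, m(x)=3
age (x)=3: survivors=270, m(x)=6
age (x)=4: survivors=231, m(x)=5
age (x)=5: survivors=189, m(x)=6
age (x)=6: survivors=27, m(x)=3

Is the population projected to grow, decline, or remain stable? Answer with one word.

lx = nx/n0 = nx/300: 1, 0.98, 0.97, 0.9, 0.77, 0.63, 0.09
R0 = Σ lx·mx = 0 + 2.94 + 2.91 + 5.4 + 3.85 + 3.78 + 0.27 = 19.15
R0 > 1, so the population is growing.

growing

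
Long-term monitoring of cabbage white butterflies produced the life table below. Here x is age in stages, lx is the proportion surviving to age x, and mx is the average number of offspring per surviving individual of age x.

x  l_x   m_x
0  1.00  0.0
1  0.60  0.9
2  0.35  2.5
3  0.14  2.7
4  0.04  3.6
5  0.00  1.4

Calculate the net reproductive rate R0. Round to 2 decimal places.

1.94

lx·mx by age: 0, 0.54, 0.875, 0.378, 0.144, 0
R0 = Σ lx·mx = 1.937 → 1.94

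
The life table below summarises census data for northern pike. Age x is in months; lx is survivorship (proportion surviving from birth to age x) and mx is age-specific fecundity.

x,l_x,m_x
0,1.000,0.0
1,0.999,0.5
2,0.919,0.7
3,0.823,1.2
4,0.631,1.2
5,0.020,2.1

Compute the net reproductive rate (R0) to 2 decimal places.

2.93

lx·mx by age: 0, 0.4995, 0.6433, 0.9876, 0.7572, 0.042
R0 = Σ lx·mx = 2.9296 → 2.93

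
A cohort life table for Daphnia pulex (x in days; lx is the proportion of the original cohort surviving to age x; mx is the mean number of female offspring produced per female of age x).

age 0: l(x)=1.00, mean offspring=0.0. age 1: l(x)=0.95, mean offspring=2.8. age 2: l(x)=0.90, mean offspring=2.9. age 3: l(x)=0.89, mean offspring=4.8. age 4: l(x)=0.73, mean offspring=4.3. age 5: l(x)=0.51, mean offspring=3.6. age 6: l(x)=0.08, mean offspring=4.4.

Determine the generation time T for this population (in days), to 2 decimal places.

3.00

lx·mx: 0, 2.66, 2.61, 4.272, 3.139, 1.836, 0.352 → R0 = 14.869
x·lx·mx: 0, 2.66, 5.22, 12.816, 12.556, 9.18, 2.112 → Σ = 44.544
T = 44.544 / 14.869 = 2.995763… → 3.00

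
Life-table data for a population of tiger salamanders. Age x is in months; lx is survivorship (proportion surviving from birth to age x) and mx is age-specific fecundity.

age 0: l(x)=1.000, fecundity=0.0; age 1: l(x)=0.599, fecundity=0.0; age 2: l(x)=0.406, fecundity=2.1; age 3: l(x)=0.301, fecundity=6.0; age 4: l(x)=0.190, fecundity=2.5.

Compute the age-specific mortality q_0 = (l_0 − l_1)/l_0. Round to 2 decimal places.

q_0 = (l_0 − l_1) / l_0 = (1 − 0.599) / 1
     = 0.401 / 1 = 0.401 → 0.40

0.40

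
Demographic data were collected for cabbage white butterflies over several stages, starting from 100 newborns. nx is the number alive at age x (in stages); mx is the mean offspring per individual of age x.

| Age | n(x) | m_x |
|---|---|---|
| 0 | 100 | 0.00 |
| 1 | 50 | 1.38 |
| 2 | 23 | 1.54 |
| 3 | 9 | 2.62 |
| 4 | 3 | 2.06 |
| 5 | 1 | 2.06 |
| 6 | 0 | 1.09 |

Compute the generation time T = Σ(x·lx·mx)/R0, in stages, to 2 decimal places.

lx = nx/n0 = nx/100: 1, 0.5, 0.23, 0.09, 0.03, 0.01, 0
lx·mx: 0, 0.69, 0.3542, 0.2358, 0.0618, 0.0206, 0 → R0 = 1.3624
x·lx·mx: 0, 0.69, 0.7084, 0.7074, 0.2472, 0.103, 0 → Σ = 2.456
T = 2.456 / 1.3624 = 1.802701… → 1.80

1.80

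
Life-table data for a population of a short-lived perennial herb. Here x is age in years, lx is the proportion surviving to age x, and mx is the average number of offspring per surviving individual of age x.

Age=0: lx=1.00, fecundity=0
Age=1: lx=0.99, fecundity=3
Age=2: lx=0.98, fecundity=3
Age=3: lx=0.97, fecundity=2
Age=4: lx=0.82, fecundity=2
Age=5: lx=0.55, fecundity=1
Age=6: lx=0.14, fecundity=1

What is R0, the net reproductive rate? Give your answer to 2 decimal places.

10.18

lx·mx by age: 0, 2.97, 2.94, 1.94, 1.64, 0.55, 0.14
R0 = Σ lx·mx = 10.18 → 10.18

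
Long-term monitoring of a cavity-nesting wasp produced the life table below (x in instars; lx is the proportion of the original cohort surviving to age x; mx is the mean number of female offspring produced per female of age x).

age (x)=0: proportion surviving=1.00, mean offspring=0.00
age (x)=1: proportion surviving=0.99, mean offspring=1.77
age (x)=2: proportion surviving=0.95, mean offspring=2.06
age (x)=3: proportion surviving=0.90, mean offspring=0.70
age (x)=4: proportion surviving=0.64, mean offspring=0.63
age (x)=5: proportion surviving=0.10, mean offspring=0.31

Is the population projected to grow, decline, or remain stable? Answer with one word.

R0 = Σ lx·mx = 0 + 1.7523 + 1.957 + 0.63 + 0.4032 + 0.031 = 4.7735
R0 > 1, so the population is growing.

growing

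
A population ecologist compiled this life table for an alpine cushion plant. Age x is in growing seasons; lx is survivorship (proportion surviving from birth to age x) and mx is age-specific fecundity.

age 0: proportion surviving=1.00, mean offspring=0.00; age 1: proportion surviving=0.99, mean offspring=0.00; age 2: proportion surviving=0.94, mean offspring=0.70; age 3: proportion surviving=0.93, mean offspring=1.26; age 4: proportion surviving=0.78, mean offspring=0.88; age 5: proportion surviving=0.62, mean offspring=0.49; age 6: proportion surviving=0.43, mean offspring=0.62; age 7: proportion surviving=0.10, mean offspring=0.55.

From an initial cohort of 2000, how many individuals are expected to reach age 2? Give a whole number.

Expected survivors = N0 · l_2 = 2000 × 0.94 = 1880 → 1880

1880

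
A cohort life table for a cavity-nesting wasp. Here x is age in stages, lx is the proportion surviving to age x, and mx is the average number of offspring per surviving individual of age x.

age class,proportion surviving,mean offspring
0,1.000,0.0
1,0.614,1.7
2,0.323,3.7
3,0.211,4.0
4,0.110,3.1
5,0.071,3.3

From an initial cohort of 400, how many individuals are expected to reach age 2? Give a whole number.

129

Expected survivors = N0 · l_2 = 400 × 0.323 = 129.2 → 129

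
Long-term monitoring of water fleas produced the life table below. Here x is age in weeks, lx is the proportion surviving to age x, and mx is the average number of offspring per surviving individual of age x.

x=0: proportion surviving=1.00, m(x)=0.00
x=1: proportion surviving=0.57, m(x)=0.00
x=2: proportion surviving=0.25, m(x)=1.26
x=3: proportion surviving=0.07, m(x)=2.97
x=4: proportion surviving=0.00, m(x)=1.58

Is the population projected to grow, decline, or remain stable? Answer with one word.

R0 = Σ lx·mx = 0 + 0 + 0.315 + 0.2079 + 0 = 0.5229
R0 < 1, so the population is declining.

declining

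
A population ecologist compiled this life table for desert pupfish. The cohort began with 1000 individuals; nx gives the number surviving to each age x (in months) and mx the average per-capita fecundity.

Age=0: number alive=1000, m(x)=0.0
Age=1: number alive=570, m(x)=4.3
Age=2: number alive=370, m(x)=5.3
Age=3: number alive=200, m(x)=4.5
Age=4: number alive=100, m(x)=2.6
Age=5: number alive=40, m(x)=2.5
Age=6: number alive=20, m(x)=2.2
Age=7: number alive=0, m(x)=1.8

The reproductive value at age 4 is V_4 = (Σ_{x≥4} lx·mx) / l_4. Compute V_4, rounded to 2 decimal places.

lx = nx/n0 = nx/1000: 1, 0.57, 0.37, 0.2, 0.1, 0.04, 0.02, 0
lx·mx for x ≥ 4: 0.26, 0.1, 0.044, 0 → sum = 0.404
V_4 = 0.404 / l_4 = 0.404 / 0.1 = 4.04 → 4.04

4.04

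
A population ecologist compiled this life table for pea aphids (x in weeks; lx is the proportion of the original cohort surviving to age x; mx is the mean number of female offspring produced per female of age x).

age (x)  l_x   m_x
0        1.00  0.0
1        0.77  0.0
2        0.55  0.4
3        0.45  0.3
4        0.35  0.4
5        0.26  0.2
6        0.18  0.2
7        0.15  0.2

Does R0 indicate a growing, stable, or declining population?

declining

R0 = Σ lx·mx = 0 + 0 + 0.22 + 0.135 + 0.14 + 0.052 + 0.036 + 0.03 = 0.613
R0 < 1, so the population is declining.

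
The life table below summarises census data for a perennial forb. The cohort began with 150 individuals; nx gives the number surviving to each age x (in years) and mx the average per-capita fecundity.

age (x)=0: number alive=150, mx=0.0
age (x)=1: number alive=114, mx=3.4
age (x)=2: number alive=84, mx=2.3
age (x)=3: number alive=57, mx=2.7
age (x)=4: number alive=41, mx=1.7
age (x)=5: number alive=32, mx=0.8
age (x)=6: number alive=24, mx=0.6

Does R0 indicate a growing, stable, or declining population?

lx = nx/n0 = nx/150: 1, 0.76, 0.56, 0.38, 0.27333…, 0.21333…, 0.16
R0 = Σ lx·mx = 0 + 2.584 + 1.288 + 1.026 + 0.464667… + 0.170667… + 0.096 = 5.629333…
R0 > 1, so the population is growing.

growing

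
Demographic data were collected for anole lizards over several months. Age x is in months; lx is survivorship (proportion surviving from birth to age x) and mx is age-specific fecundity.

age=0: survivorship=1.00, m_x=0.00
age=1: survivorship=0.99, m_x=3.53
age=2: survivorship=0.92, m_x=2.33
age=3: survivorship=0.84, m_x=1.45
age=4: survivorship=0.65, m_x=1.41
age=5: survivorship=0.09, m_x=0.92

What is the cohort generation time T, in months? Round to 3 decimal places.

lx·mx: 0, 3.4947, 2.1436, 1.218, 0.9165, 0.0828 → R0 = 7.8556
x·lx·mx: 0, 3.4947, 4.2872, 3.654, 3.666, 0.414 → Σ = 15.5159
T = 15.5159 / 7.8556 = 1.975139… → 1.975

1.975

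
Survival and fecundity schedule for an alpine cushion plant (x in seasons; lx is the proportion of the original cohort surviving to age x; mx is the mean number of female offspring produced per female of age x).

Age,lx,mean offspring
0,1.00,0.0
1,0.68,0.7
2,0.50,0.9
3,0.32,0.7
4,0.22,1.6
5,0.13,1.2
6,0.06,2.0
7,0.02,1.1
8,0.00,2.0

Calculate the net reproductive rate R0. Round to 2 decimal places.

lx·mx by age: 0, 0.476, 0.45, 0.224, 0.352, 0.156, 0.12, 0.022, 0
R0 = Σ lx·mx = 1.8 → 1.80

1.80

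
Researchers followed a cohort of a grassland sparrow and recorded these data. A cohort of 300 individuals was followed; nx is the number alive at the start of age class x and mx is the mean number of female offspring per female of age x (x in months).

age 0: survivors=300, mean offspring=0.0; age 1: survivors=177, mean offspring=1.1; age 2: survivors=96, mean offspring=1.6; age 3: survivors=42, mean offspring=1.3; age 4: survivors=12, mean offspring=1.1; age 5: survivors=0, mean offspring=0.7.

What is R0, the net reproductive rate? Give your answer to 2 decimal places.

lx = nx/n0 = nx/300: 1, 0.59, 0.32, 0.14, 0.04, 0
lx·mx by age: 0, 0.649, 0.512, 0.182, 0.044, 0
R0 = Σ lx·mx = 1.387 → 1.39

1.39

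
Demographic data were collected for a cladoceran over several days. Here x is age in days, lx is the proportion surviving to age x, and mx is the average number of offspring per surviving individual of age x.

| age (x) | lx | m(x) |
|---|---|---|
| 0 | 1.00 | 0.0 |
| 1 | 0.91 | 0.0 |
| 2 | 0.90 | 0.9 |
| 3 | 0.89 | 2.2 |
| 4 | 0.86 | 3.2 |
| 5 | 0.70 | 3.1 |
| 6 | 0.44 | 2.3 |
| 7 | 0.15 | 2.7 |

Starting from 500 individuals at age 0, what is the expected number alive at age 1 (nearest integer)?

Expected survivors = N0 · l_1 = 500 × 0.91 = 455 → 455

455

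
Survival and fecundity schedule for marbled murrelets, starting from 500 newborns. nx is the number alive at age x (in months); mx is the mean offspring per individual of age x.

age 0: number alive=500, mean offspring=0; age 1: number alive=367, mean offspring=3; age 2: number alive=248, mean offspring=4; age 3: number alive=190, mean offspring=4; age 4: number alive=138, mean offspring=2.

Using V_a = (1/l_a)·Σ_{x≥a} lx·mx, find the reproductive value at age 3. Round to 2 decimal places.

lx = nx/n0 = nx/500: 1, 0.734, 0.496, 0.38, 0.276
lx·mx for x ≥ 3: 1.52, 0.552 → sum = 2.072
V_3 = 2.072 / l_3 = 2.072 / 0.38 = 5.452632… → 5.45

5.45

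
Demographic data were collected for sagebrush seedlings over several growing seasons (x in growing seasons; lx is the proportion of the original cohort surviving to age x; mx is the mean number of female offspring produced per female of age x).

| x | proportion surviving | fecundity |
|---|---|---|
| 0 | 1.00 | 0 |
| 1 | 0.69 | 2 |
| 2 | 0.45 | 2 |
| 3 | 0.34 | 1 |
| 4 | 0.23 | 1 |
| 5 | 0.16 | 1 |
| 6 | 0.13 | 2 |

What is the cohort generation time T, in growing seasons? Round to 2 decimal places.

2.29

lx·mx: 0, 1.38, 0.9, 0.34, 0.23, 0.16, 0.26 → R0 = 3.27
x·lx·mx: 0, 1.38, 1.8, 1.02, 0.92, 0.8, 1.56 → Σ = 7.48
T = 7.48 / 3.27 = 2.287462… → 2.29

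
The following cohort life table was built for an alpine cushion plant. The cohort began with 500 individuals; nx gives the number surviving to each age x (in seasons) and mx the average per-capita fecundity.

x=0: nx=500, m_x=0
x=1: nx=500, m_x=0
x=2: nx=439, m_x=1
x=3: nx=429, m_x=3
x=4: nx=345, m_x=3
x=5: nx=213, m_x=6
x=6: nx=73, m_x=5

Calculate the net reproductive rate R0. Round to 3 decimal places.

lx = nx/n0 = nx/500: 1, 1, 0.878, 0.858, 0.69, 0.426, 0.146
lx·mx by age: 0, 0, 0.878, 2.574, 2.07, 2.556, 0.73
R0 = Σ lx·mx = 8.808 → 8.808

8.808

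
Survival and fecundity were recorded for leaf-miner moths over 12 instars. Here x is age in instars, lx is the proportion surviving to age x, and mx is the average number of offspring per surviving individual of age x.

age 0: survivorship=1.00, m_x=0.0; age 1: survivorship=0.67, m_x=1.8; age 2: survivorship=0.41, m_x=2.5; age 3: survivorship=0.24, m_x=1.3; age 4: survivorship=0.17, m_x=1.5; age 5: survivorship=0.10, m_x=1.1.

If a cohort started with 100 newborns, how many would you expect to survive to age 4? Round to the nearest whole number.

Expected survivors = N0 · l_4 = 100 × 0.17 = 17 → 17

17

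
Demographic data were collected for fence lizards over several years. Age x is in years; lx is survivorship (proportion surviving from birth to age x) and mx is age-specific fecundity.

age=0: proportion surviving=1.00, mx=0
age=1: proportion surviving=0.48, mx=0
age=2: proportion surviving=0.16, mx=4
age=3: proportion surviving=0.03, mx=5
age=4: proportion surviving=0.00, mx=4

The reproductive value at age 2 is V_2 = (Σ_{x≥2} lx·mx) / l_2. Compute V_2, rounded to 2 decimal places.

4.94

lx·mx for x ≥ 2: 0.64, 0.15, 0 → sum = 0.79
V_2 = 0.79 / l_2 = 0.79 / 0.16 = 4.9375 → 4.94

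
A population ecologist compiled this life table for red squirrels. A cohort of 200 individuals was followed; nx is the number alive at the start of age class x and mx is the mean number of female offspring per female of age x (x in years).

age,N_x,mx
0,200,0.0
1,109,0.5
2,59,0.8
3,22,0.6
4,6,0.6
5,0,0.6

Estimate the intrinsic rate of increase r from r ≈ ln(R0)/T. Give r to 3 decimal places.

-0.306

lx = nx/n0 = nx/200: 1, 0.545, 0.295, 0.11, 0.03, 0
R0 = Σ lx·mx = 0 + 0.2725 + 0.236 + 0.066 + 0.018 + 0 = 0.5925
Σ x·lx·mx = 1.0145; T = 1.0145/0.5925 = 1.71224…
r ≈ ln(R0)/T = ln(0.5925)/1.71224… = -0.30568… → -0.306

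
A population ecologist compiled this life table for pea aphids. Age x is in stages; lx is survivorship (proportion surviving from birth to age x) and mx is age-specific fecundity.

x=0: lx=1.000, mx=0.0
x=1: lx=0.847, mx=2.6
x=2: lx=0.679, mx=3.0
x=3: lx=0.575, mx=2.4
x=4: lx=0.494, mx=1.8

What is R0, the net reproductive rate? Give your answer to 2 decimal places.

6.51

lx·mx by age: 0, 2.2022, 2.037, 1.38, 0.8892
R0 = Σ lx·mx = 6.5084 → 6.51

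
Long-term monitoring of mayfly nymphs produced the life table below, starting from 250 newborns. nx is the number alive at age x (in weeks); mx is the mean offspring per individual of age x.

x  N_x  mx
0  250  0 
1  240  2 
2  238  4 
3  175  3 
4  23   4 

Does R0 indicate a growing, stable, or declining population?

lx = nx/n0 = nx/250: 1, 0.96, 0.952, 0.7, 0.092
R0 = Σ lx·mx = 0 + 1.92 + 3.808 + 2.1 + 0.368 = 8.196
R0 > 1, so the population is growing.

growing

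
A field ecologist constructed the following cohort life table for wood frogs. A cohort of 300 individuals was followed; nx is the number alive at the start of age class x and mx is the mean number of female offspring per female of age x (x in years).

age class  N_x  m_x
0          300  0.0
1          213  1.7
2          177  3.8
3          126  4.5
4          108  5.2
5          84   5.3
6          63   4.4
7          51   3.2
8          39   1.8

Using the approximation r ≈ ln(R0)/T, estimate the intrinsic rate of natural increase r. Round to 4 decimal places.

0.6493

lx = nx/n0 = nx/300: 1, 0.71, 0.59, 0.42, 0.36, 0.28, 0.21, 0.17, 0.13
R0 = Σ lx·mx = 0 + 1.207 + 2.242 + 1.89 + 1.872 + 1.484 + 0.924 + 0.544 + 0.234 = 10.397
Σ x·lx·mx = 37.493; T = 37.493/10.397 = 3.60614…
r ≈ ln(R0)/T = ln(10.397)/3.60614… = 0.649315… → 0.6493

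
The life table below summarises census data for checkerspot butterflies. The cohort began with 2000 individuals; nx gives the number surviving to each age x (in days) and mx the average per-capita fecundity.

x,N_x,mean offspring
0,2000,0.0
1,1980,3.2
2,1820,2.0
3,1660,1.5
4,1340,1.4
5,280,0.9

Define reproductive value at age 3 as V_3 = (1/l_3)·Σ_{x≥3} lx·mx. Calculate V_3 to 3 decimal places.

lx = nx/n0 = nx/2000: 1, 0.99, 0.91, 0.83, 0.67, 0.14
lx·mx for x ≥ 3: 1.245, 0.938, 0.126 → sum = 2.309
V_3 = 2.309 / l_3 = 2.309 / 0.83 = 2.781928… → 2.782

2.782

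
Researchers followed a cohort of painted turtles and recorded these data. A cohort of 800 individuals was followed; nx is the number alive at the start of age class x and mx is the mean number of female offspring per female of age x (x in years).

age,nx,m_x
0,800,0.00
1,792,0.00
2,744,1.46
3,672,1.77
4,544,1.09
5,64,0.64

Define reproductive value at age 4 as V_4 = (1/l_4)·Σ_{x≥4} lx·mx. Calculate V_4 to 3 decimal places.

lx = nx/n0 = nx/800: 1, 0.99, 0.93, 0.84, 0.68, 0.08
lx·mx for x ≥ 4: 0.7412, 0.0512 → sum = 0.7924
V_4 = 0.7924 / l_4 = 0.7924 / 0.68 = 1.165294… → 1.165

1.165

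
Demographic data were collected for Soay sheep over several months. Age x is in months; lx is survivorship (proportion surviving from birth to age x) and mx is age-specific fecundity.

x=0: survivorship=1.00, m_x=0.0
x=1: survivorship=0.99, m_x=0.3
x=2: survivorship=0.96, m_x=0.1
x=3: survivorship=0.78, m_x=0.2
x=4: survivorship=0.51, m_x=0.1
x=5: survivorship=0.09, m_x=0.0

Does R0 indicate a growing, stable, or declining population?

declining

R0 = Σ lx·mx = 0 + 0.297 + 0.096 + 0.156 + 0.051 + 0 = 0.6
R0 < 1, so the population is declining.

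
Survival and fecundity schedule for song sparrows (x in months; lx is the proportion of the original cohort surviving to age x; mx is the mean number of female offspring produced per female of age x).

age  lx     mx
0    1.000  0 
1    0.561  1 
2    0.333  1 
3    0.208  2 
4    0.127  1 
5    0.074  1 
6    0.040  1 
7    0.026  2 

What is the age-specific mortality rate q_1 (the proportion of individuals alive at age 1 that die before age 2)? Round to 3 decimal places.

q_1 = (l_1 − l_2) / l_1 = (0.561 − 0.333) / 0.561
     = 0.228 / 0.561 = 0.406417… → 0.406

0.406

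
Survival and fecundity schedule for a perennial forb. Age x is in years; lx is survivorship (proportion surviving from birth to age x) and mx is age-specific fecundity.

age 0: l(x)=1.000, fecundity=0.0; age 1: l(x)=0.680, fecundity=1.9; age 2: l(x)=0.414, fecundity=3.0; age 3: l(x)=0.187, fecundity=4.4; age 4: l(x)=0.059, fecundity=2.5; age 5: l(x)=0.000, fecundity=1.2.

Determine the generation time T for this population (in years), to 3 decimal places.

1.950

lx·mx: 0, 1.292, 1.242, 0.8228, 0.1475, 0 → R0 = 3.5043
x·lx·mx: 0, 1.292, 2.484, 2.4684, 0.59, 0 → Σ = 6.8344
T = 6.8344 / 3.5043 = 1.95029… → 1.950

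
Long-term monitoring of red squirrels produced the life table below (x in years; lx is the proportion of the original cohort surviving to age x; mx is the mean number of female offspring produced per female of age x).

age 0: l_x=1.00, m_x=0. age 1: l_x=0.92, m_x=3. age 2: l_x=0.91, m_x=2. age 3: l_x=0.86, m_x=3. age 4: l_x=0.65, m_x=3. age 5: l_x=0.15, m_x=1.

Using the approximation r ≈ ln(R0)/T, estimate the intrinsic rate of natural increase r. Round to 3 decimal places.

0.908

R0 = Σ lx·mx = 0 + 2.76 + 1.82 + 2.58 + 1.95 + 0.15 = 9.26
Σ x·lx·mx = 22.69; T = 22.69/9.26 = 2.45032…
r ≈ ln(R0)/T = ln(9.26)/2.45032… = 0.90833… → 0.908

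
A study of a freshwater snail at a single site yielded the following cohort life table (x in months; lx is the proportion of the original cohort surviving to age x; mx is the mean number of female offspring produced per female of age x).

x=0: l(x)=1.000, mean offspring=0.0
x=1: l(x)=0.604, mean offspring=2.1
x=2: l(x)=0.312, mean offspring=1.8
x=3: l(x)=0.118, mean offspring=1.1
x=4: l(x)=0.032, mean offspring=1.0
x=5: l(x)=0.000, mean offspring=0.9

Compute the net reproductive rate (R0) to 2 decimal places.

1.99

lx·mx by age: 0, 1.2684, 0.5616, 0.1298, 0.032, 0
R0 = Σ lx·mx = 1.9918 → 1.99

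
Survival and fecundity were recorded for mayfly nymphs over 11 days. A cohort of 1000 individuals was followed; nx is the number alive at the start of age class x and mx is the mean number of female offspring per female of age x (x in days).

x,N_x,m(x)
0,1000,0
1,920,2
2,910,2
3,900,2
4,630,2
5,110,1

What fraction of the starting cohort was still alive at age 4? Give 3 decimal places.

0.630

l_4 = n_4/n_0 = 630/1000 = 0.63 → 0.630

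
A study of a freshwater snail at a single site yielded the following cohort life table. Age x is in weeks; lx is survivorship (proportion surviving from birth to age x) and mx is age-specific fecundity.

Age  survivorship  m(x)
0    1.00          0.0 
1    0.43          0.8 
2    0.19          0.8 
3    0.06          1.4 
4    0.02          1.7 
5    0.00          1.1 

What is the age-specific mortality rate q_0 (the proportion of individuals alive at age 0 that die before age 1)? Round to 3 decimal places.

0.570

q_0 = (l_0 − l_1) / l_0 = (1 − 0.43) / 1
     = 0.57 / 1 = 0.57 → 0.570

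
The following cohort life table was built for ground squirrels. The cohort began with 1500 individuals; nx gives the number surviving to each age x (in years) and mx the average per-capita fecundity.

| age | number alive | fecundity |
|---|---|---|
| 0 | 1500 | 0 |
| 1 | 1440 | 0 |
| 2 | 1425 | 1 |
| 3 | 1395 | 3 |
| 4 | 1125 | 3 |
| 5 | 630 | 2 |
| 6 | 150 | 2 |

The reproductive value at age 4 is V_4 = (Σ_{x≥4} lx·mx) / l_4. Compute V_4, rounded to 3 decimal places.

4.387

lx = nx/n0 = nx/1500: 1, 0.96, 0.95, 0.93, 0.75, 0.42, 0.1
lx·mx for x ≥ 4: 2.25, 0.84, 0.2 → sum = 3.29
V_4 = 3.29 / l_4 = 3.29 / 0.75 = 4.386667… → 4.387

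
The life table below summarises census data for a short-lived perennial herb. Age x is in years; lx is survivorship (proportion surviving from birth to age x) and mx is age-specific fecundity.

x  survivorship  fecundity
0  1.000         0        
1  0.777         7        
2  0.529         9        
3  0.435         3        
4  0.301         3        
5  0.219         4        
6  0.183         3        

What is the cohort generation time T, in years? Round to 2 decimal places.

2.18

lx·mx: 0, 5.439, 4.761, 1.305, 0.903, 0.876, 0.549 → R0 = 13.833
x·lx·mx: 0, 5.439, 9.522, 3.915, 3.612, 4.38, 3.294 → Σ = 30.162
T = 30.162 / 13.833 = 2.180438… → 2.18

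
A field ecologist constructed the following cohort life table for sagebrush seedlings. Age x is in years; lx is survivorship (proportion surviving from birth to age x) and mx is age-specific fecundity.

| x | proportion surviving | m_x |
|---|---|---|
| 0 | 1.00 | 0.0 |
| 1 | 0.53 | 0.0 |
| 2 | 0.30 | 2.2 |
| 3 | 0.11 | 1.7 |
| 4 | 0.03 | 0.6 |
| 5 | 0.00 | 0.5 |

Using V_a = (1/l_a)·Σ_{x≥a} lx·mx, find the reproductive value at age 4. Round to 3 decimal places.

0.600

lx·mx for x ≥ 4: 0.018, 0 → sum = 0.018
V_4 = 0.018 / l_4 = 0.018 / 0.03 = 0.6 → 0.600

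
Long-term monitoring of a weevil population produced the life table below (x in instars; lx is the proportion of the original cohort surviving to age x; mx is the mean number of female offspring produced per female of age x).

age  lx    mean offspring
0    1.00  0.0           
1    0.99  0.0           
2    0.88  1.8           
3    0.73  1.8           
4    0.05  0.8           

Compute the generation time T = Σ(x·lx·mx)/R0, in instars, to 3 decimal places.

2.474

lx·mx: 0, 0, 1.584, 1.314, 0.04 → R0 = 2.938
x·lx·mx: 0, 0, 3.168, 3.942, 0.16 → Σ = 7.27
T = 7.27 / 2.938 = 2.474472… → 2.474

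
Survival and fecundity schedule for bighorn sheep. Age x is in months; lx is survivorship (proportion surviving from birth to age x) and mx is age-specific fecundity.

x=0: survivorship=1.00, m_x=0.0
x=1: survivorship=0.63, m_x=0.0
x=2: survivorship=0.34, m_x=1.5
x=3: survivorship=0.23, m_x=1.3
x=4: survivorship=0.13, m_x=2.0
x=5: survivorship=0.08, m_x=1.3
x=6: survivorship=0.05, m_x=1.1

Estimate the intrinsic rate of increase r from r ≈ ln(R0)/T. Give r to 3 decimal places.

0.066

R0 = Σ lx·mx = 0 + 0 + 0.51 + 0.299 + 0.26 + 0.104 + 0.055 = 1.228
Σ x·lx·mx = 3.807; T = 3.807/1.228 = 3.10016…
r ≈ ln(R0)/T = ln(1.228)/3.10016… = 0.06625… → 0.066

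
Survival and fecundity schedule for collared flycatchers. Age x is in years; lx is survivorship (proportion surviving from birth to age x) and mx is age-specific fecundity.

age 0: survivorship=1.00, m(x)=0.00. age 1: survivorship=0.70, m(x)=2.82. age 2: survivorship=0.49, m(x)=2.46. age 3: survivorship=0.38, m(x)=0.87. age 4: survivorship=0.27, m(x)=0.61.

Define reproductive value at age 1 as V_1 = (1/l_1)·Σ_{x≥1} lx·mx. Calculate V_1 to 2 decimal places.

lx·mx for x ≥ 1: 1.974, 1.2054, 0.3306, 0.1647 → sum = 3.6747
V_1 = 3.6747 / l_1 = 3.6747 / 0.7 = 5.249571… → 5.25

5.25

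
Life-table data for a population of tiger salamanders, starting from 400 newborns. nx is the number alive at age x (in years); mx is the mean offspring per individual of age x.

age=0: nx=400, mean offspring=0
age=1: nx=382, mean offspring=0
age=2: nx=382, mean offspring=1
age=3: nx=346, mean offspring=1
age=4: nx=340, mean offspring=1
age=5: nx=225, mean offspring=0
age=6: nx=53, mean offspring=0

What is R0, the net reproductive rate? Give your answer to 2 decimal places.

2.67

lx = nx/n0 = nx/400: 1, 0.955, 0.955, 0.865, 0.85, 0.5625, 0.1325
lx·mx by age: 0, 0, 0.955, 0.865, 0.85, 0, 0
R0 = Σ lx·mx = 2.67 → 2.67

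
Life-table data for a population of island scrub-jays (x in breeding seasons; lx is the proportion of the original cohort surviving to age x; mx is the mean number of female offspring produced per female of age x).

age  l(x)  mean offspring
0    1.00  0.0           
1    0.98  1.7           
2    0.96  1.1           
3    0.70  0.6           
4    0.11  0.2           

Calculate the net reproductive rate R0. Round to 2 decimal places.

3.16

lx·mx by age: 0, 1.666, 1.056, 0.42, 0.022
R0 = Σ lx·mx = 3.164 → 3.16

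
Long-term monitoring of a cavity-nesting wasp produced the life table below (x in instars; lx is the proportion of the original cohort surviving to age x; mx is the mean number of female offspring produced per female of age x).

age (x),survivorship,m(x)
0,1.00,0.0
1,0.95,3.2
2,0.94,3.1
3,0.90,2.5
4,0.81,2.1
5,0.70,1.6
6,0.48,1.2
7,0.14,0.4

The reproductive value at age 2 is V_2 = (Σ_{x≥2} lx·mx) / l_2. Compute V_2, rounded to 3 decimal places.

lx·mx for x ≥ 2: 2.914, 2.25, 1.701, 1.12, 0.576, 0.056 → sum = 8.617
V_2 = 8.617 / l_2 = 8.617 / 0.94 = 9.167021… → 9.167

9.167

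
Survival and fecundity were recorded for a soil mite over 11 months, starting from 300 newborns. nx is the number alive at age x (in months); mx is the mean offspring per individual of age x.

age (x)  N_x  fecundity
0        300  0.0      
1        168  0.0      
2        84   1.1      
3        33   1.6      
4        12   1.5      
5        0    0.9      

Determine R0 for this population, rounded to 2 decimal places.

lx = nx/n0 = nx/300: 1, 0.56, 0.28, 0.11, 0.04, 0
lx·mx by age: 0, 0, 0.308, 0.176, 0.06, 0
R0 = Σ lx·mx = 0.544 → 0.54

0.54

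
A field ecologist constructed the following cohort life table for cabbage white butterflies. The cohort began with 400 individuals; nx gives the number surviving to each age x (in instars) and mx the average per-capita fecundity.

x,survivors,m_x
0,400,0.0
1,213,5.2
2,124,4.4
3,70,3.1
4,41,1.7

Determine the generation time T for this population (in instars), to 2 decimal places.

1.61

lx = nx/n0 = nx/400: 1, 0.5325, 0.31, 0.175, 0.1025
lx·mx: 0, 2.769, 1.364, 0.5425, 0.17425 → R0 = 4.84975
x·lx·mx: 0, 2.769, 2.728, 1.6275, 0.697 → Σ = 7.8215
T = 7.8215 / 4.84975 = 1.612764… → 1.61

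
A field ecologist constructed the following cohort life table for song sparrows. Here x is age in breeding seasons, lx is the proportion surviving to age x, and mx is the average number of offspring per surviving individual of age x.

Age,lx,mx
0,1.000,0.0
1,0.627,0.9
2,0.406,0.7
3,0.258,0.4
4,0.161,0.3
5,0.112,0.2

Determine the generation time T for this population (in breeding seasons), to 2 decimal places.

lx·mx: 0, 0.5643, 0.2842, 0.1032, 0.0483, 0.0224 → R0 = 1.0224
x·lx·mx: 0, 0.5643, 0.5684, 0.3096, 0.1932, 0.112 → Σ = 1.7475
T = 1.7475 / 1.0224 = 1.709214… → 1.71

1.71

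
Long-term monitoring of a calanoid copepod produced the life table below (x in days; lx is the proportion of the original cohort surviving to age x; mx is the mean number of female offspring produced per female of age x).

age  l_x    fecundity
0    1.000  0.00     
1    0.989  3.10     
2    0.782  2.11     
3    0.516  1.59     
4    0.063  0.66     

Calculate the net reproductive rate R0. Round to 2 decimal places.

lx·mx by age: 0, 3.0659, 1.65002, 0.82044, 0.04158
R0 = Σ lx·mx = 5.57794 → 5.58

5.58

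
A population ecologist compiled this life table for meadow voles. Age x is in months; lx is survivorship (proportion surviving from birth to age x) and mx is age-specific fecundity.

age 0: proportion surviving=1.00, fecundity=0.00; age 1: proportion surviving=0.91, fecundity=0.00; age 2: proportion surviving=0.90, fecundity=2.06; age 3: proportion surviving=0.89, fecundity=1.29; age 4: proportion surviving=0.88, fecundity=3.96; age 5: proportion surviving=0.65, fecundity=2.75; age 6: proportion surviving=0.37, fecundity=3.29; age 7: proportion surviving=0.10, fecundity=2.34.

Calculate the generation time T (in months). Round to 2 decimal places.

4.01

lx·mx: 0, 0, 1.854, 1.1481, 3.4848, 1.7875, 1.2173, 0.234 → R0 = 9.7257
x·lx·mx: 0, 0, 3.708, 3.4443, 13.9392, 8.9375, 7.3038, 1.638 → Σ = 38.9708
T = 38.9708 / 9.7257 = 4.006992… → 4.01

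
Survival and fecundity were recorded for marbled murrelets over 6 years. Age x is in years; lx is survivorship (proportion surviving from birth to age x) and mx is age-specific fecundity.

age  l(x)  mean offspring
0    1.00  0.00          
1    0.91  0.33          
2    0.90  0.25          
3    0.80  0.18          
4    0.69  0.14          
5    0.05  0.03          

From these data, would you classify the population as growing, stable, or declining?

R0 = Σ lx·mx = 0 + 0.3003 + 0.225 + 0.144 + 0.0966 + 0.0015 = 0.7674
R0 < 1, so the population is declining.

declining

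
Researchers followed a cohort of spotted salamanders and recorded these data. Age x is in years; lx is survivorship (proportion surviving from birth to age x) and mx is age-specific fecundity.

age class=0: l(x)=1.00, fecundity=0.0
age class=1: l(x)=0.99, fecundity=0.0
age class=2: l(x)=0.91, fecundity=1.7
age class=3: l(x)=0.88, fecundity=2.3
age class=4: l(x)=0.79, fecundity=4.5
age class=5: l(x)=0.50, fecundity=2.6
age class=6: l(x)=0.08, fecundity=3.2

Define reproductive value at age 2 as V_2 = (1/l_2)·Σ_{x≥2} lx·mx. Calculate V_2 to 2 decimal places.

9.54

lx·mx for x ≥ 2: 1.547, 2.024, 3.555, 1.3, 0.256 → sum = 8.682
V_2 = 8.682 / l_2 = 8.682 / 0.91 = 9.540659… → 9.54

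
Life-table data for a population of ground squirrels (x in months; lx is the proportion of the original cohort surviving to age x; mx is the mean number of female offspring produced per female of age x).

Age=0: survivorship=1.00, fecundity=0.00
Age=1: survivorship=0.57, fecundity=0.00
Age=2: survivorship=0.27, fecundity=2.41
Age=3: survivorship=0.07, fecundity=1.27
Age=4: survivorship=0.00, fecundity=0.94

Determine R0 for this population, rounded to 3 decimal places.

lx·mx by age: 0, 0, 0.6507, 0.0889, 0
R0 = Σ lx·mx = 0.7396 → 0.740

0.740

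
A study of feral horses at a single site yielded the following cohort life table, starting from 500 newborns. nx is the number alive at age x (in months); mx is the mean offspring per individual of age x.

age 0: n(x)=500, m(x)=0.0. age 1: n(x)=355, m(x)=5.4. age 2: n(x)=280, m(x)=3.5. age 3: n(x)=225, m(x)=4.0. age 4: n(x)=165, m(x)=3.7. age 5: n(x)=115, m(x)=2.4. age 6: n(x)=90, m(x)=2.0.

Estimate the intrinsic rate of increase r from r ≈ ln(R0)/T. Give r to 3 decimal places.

lx = nx/n0 = nx/500: 1, 0.71, 0.56, 0.45, 0.33, 0.23, 0.18
R0 = Σ lx·mx = 0 + 3.834 + 1.96 + 1.8 + 1.221 + 0.552 + 0.36 = 9.727
Σ x·lx·mx = 22.958; T = 22.958/9.727 = 2.36023…
r ≈ ln(R0)/T = ln(9.727)/2.36023… = 0.96385… → 0.964

0.964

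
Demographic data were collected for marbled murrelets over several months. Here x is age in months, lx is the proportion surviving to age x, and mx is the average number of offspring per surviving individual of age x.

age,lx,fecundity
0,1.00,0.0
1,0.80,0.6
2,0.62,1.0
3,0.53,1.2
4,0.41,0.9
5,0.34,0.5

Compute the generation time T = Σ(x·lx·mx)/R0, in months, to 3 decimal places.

lx·mx: 0, 0.48, 0.62, 0.636, 0.369, 0.17 → R0 = 2.275
x·lx·mx: 0, 0.48, 1.24, 1.908, 1.476, 0.85 → Σ = 5.954
T = 5.954 / 2.275 = 2.617143… → 2.617

2.617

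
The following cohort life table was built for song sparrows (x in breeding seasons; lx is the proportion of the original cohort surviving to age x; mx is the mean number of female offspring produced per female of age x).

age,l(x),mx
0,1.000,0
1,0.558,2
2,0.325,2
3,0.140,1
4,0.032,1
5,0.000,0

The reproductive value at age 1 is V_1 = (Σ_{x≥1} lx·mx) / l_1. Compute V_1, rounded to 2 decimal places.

3.47

lx·mx for x ≥ 1: 1.116, 0.65, 0.14, 0.032, 0 → sum = 1.938
V_1 = 1.938 / l_1 = 1.938 / 0.558 = 3.473118… → 3.47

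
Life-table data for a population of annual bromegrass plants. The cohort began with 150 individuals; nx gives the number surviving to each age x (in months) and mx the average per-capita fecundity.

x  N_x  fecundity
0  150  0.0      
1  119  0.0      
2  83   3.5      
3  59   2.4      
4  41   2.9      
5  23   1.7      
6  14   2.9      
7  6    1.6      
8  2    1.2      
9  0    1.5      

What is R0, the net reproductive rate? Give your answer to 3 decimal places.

4.285

lx = nx/n0 = nx/150: 1, 0.79333…, 0.55333…, 0.39333…, 0.27333…, 0.15333…, 0.09333…, 0.04, 0.01333…, 0
lx·mx by age: 0, 0, 1.936667…, 0.944…, 0.792667…, 0.260667…, 0.270667…, 0.064, 0.016…, 0
R0 = Σ lx·mx = 4.284667… → 4.285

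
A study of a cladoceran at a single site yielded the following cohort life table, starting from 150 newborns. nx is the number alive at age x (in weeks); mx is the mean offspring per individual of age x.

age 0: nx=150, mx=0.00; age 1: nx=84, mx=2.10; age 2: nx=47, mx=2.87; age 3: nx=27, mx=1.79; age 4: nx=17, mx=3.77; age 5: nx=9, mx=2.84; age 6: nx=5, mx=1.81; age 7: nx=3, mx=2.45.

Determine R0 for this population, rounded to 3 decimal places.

3.104

lx = nx/n0 = nx/150: 1, 0.56, 0.31333…, 0.18, 0.11333…, 0.06, 0.03333…, 0.02
lx·mx by age: 0, 1.176, 0.899267…, 0.3222, 0.427267…, 0.1704, 0.060333…, 0.049
R0 = Σ lx·mx = 3.104467… → 3.104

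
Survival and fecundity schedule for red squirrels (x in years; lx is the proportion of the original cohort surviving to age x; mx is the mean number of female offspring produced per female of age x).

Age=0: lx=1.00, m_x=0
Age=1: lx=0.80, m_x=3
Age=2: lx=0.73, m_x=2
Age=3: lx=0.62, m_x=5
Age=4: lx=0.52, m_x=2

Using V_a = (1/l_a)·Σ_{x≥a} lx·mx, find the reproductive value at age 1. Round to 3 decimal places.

10.000

lx·mx for x ≥ 1: 2.4, 1.46, 3.1, 1.04 → sum = 8
V_1 = 8 / l_1 = 8 / 0.8 = 10 → 10.000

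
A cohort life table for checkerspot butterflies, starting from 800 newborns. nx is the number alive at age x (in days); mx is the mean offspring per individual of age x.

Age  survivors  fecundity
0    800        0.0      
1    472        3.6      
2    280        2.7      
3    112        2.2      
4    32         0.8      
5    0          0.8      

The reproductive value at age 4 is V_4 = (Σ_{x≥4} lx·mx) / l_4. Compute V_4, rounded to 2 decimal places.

lx = nx/n0 = nx/800: 1, 0.59, 0.35, 0.14, 0.04, 0
lx·mx for x ≥ 4: 0.032, 0 → sum = 0.032
V_4 = 0.032 / l_4 = 0.032 / 0.04 = 0.8 → 0.80

0.80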